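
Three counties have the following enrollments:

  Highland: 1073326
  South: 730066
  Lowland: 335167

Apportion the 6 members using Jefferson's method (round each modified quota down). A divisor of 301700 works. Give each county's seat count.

With modified divisor 301700: modified quotas Highland 3.558, South 2.420, Lowland 1.111.
Rounding down: Highland 3, South 2, Lowland 1 (total 6).

Highland: 3, South: 2, Lowland: 1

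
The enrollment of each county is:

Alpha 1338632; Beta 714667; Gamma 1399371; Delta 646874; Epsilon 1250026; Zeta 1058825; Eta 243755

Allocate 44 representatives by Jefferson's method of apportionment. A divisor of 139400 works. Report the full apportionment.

Alpha 9, Beta 5, Gamma 10, Delta 4, Epsilon 8, Zeta 7, Eta 1

With modified divisor 139400: modified quotas Alpha 9.603, Beta 5.127, Gamma 10.039, Delta 4.640, Epsilon 8.967, Zeta 7.596, Eta 1.749.
Rounding down: Alpha 9, Beta 5, Gamma 10, Delta 4, Epsilon 8, Zeta 7, Eta 1 (total 44).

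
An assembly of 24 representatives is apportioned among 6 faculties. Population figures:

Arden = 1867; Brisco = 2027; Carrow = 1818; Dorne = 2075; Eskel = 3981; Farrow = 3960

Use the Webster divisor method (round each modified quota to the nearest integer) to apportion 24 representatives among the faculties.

Arden=3; Brisco=3; Carrow=3; Dorne=3; Eskel=6; Farrow=6

Standard divisor 15728/24 ≈ 655.333; standard quotas: Arden 2.849, Brisco 3.093, Carrow 2.774, Dorne 3.166, Eskel 6.075, Farrow 6.043.
Rounding to the nearest integer gives Arden 3, Brisco 3, Carrow 3, Dorne 3, Eskel 6, Farrow 6 — total 24, matching the house size, so no adjustment is needed.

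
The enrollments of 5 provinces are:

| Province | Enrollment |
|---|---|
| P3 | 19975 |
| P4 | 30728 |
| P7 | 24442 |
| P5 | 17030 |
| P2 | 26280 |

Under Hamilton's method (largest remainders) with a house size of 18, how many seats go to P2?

Standard divisor: 118455 ÷ 18 ≈ 6580.833.
Standard quotas: P3 3.0353, P4 4.6693, P7 3.7141, P5 2.5878, P2 3.9934.
Lower quotas: P3 3, P4 4, P7 3, P5 2, P2 3 (sum 15, leaving 3 seats).
Remainders in descending order: P2 0.9934, P7 0.7141, P4 0.6693, P5 0.5878, P3 0.0353.
The surplus seats go to P2, P7, P4.
P2 receives 4.

4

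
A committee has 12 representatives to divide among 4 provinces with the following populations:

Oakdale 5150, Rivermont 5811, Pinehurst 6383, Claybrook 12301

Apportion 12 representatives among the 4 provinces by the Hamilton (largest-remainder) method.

Standard divisor: 29645 ÷ 12 ≈ 2470.417.
Standard quotas: Oakdale 2.0847, Rivermont 2.3522, Pinehurst 2.5838, Claybrook 4.9793.
Lower quotas: Oakdale 2, Rivermont 2, Pinehurst 2, Claybrook 4 (sum 10, leaving 2 seats).
Remainders in descending order: Claybrook 0.9793, Pinehurst 0.5838, Rivermont 0.3522, Oakdale 0.0847.
Largest remainders: Claybrook, Pinehurst receive the extra seats.

Oakdale 2; Rivermont 2; Pinehurst 3; Claybrook 5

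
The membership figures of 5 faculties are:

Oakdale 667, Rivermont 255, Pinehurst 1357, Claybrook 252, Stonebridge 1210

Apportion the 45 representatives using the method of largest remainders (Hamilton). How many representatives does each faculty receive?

Standard divisor: 3741 ÷ 45 ≈ 83.133.
Standard quotas: Oakdale 8.023, Rivermont 3.067, Pinehurst 16.323, Claybrook 3.031, Stonebridge 14.555.
Lower quotas: Oakdale 8, Rivermont 3, Pinehurst 16, Claybrook 3, Stonebridge 14 (sum 44, leaving 1 seat).
Remainders in descending order: Stonebridge 0.555, Pinehurst 0.323, Rivermont 0.067, Claybrook 0.031, Oakdale 0.023.
The surplus seat goes to Stonebridge.

Oakdale 8, Rivermont 3, Pinehurst 16, Claybrook 3, Stonebridge 15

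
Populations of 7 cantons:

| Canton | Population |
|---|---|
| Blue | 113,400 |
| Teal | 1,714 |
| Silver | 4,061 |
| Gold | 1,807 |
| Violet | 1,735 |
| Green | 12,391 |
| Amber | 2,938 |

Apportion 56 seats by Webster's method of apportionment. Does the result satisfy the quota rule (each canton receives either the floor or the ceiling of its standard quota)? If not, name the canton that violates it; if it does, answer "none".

Blue

Standard quotas: Blue 46.002, Teal 0.695, Silver 1.647, Gold 0.733, Violet 0.704, Green 5.027, Amber 1.192.
Webster allocation: Blue 45, Teal 1, Silver 2, Gold 1, Violet 1, Green 5, Amber 1.
Blue has quota 46.002 (lower 46, upper 47) but receives 45 — outside the quota interval.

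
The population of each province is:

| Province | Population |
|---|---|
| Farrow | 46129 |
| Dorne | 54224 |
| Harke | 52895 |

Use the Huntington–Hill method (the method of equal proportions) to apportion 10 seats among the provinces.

Farrow: 3, Dorne: 4, Harke: 3

With divisor 15461: modified quotas Farrow 2.984, Dorne 3.507, Harke 3.421.
Geometric-mean thresholds: Farrow √(2·3)=2.449, Dorne √(3·4)=3.464, Harke √(3·4)=3.464.
Each quota rounded against its threshold gives Farrow 3, Dorne 4, Harke 3 (total 10).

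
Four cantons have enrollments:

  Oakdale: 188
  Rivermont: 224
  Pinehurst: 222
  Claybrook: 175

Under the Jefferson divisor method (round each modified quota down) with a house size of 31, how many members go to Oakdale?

Standard divisor 809/31 ≈ 26.097; standard quotas: Oakdale 7.204, Rivermont 8.583, Pinehurst 8.507, Claybrook 6.706.
Rounding down gives 7, 8, 8, 6 = 29 seats, so the divisor must be adjusted.
With modified divisor 24.8: modified quotas Oakdale 7.581, Rivermont 9.032, Pinehurst 8.952, Claybrook 7.056.
Rounding down: Oakdale 7, Rivermont 9, Pinehurst 8, Claybrook 7 (total 31).
Oakdale receives 7.

7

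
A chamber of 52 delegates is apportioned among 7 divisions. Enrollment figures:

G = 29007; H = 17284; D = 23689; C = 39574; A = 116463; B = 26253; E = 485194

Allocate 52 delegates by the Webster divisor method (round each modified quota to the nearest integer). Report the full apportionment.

G 2, H 1, D 2, C 3, A 8, B 2, E 34

Standard divisor 737464/52 ≈ 14182; standard quotas: G 2.045, H 1.219, D 1.670, C 2.790, A 8.212, B 1.851, E 34.212.
Rounding to the nearest integer gives G 2, H 1, D 2, C 3, A 8, B 2, E 34 — total 52, matching the house size, so no adjustment is needed.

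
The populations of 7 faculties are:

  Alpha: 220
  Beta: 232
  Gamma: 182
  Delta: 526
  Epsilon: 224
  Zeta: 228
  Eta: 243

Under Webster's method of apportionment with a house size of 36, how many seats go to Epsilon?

Standard divisor 1855/36 ≈ 51.528; standard quotas: Alpha 4.270, Beta 4.502, Gamma 3.532, Delta 10.208, Epsilon 4.347, Zeta 4.425, Eta 4.716.
Rounding to the nearest integer gives Alpha 4, Beta 5, Gamma 4, Delta 10, Epsilon 4, Zeta 4, Eta 5 — total 36, matching the house size, so no adjustment is needed.
Epsilon receives 4.

4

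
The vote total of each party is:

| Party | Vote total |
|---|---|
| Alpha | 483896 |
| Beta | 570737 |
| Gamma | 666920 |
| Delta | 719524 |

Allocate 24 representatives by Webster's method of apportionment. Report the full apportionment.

Standard divisor 2441077/24 ≈ 101711.542; standard quotas: Alpha 4.758, Beta 5.611, Gamma 6.557, Delta 7.074.
Rounding to the nearest integer gives 5, 6, 7, 7 = 25 seats, so the divisor must be adjusted.
With modified divisor 103200: modified quotas Alpha 4.689, Beta 5.530, Gamma 6.462, Delta 6.972.
Rounding to the nearest integer: Alpha 5, Beta 6, Gamma 6, Delta 7 (total 24).

Alpha 5; Beta 6; Gamma 6; Delta 7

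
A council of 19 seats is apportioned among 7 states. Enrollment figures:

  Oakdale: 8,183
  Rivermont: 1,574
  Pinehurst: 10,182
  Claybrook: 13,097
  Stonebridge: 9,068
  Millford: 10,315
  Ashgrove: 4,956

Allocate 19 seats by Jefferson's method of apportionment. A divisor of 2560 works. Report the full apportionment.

With modified divisor 2560: modified quotas Oakdale 3.196, Rivermont 0.615, Pinehurst 3.977, Claybrook 5.116, Stonebridge 3.542, Millford 4.029, Ashgrove 1.936.
Rounding down: Oakdale 3, Rivermont 0, Pinehurst 3, Claybrook 5, Stonebridge 3, Millford 4, Ashgrove 1 (total 19).

Oakdale=3, Rivermont=0, Pinehurst=3, Claybrook=5, Stonebridge=3, Millford=4, Ashgrove=1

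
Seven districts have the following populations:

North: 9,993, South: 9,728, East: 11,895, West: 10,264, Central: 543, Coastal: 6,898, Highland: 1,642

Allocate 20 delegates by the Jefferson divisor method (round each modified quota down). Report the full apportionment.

Standard divisor 50963/20 ≈ 2548.15; standard quotas: North 3.922, South 3.818, East 4.668, West 4.028, Central 0.213, Coastal 2.707, Highland 0.644.
Rounding down gives 3, 3, 4, 4, 0, 2, 0 = 16 seats, so the divisor must be adjusted.
With modified divisor 2200: modified quotas North 4.542, South 4.422, East 5.407, West 4.665, Central 0.247, Coastal 3.135, Highland 0.746.
Rounding down: North 4, South 4, East 5, West 4, Central 0, Coastal 3, Highland 0 (total 20).

North 4, South 4, East 5, West 4, Central 0, Coastal 3, Highland 0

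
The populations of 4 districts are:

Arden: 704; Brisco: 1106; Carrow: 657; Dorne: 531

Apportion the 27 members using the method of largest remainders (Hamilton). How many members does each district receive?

Arden 6; Brisco 10; Carrow 6; Dorne 5

Standard divisor: 2998 ÷ 27 ≈ 111.037.
Standard quotas: Arden 6.340, Brisco 9.961, Carrow 5.917, Dorne 4.782.
Lower quotas: Arden 6, Brisco 9, Carrow 5, Dorne 4 (sum 24, leaving 3 seats).
Remainders in descending order: Brisco 0.961, Carrow 0.917, Dorne 0.782, Arden 0.340.
The surplus seats go to Brisco, Carrow, Dorne.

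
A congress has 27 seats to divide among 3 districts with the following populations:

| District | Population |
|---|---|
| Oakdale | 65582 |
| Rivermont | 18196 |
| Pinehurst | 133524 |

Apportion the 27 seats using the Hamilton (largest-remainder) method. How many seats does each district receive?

Total 217302; standard divisor 217302/27 ≈ 8048.222.
Standard quotas: Oakdale 8.1486, Rivermont 2.2609, Pinehurst 16.5905.
Lower quotas: Oakdale 8, Rivermont 2, Pinehurst 16 (sum 26, leaving 1 seat).
Remainders in descending order: Pinehurst 0.5905, Rivermont 0.2609, Oakdale 0.1486.
The surplus seat goes to Pinehurst.

Oakdale 8; Rivermont 2; Pinehurst 17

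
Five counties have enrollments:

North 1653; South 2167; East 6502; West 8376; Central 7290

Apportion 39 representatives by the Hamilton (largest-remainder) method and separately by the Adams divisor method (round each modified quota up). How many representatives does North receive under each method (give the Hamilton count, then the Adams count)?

Hamilton: North 2, South 3, East 10, West 13, Central 11.
Adams: North 3, South 3, East 10, West 12, Central 11.
North gets 2 under Hamilton and 3 under Adams.

2 and 3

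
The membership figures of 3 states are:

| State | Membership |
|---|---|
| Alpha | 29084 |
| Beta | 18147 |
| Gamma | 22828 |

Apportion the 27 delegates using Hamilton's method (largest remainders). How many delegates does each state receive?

Alpha: 11, Beta: 7, Gamma: 9

Standard divisor: 70059 ÷ 27 ≈ 2594.778.
Standard quotas: Alpha 11.2087, Beta 6.9937, Gamma 8.7977.
Lower quotas: Alpha 11, Beta 6, Gamma 8 (sum 25, leaving 2 seats).
Remainders in descending order: Beta 0.9937, Gamma 0.7977, Alpha 0.2087.
The surplus seats go to Beta, Gamma.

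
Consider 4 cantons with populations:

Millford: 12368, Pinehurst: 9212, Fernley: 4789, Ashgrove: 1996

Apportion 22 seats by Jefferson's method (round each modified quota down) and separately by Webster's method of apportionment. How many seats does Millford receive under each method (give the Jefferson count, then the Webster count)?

Jefferson: Millford 10, Pinehurst 7, Fernley 4, Ashgrove 1.
Webster: Millford 9, Pinehurst 7, Fernley 4, Ashgrove 2.
Millford gets 10 under Jefferson and 9 under Webster.

10 and 9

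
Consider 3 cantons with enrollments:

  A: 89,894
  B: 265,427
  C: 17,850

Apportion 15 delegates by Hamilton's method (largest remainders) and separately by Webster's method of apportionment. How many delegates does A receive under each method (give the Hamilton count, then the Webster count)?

Hamilton: A 3, B 11, C 1.
Webster: A 4, B 10, C 1.
A gets 3 under Hamilton and 4 under Webster.

3 and 4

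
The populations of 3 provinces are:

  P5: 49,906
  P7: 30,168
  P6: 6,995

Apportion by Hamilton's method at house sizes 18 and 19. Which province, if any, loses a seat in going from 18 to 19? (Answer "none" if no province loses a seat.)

P6

At 18 seats: P5 10, P7 6, P6 2.
At 19 seats: P5 11, P7 7, P6 1.
P6 drops from 2 to 1.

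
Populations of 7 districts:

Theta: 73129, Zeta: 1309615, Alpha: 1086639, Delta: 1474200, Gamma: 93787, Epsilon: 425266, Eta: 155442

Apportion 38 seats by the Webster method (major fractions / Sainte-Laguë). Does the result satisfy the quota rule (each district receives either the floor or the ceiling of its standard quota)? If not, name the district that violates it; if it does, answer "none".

none

Standard quotas: Theta 0.602, Zeta 10.776, Alpha 8.941, Delta 12.131, Gamma 0.772, Epsilon 3.499, Eta 1.279.
Webster allocation: Theta 1, Zeta 11, Alpha 9, Delta 12, Gamma 1, Epsilon 3, Eta 1.
Every allocation lies between the lower and upper quota.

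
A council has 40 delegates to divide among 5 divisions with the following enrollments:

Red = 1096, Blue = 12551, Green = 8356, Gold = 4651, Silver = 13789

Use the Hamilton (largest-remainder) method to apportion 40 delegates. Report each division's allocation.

Red 1, Blue 12, Green 8, Gold 5, Silver 14

The standard divisor is 40443/40 ≈ 1011.075.
Standard quotas: Red 1.0840, Blue 12.4135, Green 8.2645, Gold 4.6001, Silver 13.6380.
Lower quotas: Red 1, Blue 12, Green 8, Gold 4, Silver 13 (sum 38, leaving 2 seats).
Remainders in descending order: Silver 0.6380, Gold 0.6001, Blue 0.4135, Green 0.2645, Red 0.0840.
The surplus seats go to Silver, Gold.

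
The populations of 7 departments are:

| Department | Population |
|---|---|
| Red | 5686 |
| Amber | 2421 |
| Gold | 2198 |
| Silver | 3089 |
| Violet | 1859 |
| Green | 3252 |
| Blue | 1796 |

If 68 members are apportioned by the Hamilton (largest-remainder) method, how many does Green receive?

11

Total 20301; standard divisor 20301/68 ≈ 298.544.
Standard quotas: Red 19.0458, Amber 8.1094, Gold 7.3624, Silver 10.3469, Violet 6.2269, Green 10.8929, Blue 6.0159.
Lower quotas: Red 19, Amber 8, Gold 7, Silver 10, Violet 6, Green 10, Blue 6 (sum 66, leaving 2 seats).
Remainders in descending order: Green 0.8929, Gold 0.3624, Silver 0.3469, Violet 0.2269, Amber 0.1094, Red 0.0458, Blue 0.0159.
The surplus seats go to Green, Gold.
Green receives 11.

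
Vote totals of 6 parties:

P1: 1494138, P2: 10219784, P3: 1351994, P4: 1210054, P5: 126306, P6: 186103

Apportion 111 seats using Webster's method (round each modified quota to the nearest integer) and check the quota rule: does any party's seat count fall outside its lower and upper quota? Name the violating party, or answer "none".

Standard quotas: P1 11.369, P2 77.760, P3 10.287, P4 9.207, P5 0.961, P6 1.416.
Webster allocation: P1 11, P2 79, P3 10, P4 9, P5 1, P6 1.
P2 has quota 77.760 (lower 77, upper 78) but receives 79 — outside the quota interval.

P2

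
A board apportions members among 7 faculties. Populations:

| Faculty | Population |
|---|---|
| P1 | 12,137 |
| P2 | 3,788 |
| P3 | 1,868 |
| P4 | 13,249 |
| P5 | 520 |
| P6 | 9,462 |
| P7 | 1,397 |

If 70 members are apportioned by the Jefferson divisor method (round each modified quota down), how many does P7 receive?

Standard divisor 42421/70 ≈ 606.014; standard quotas: P1 20.028, P2 6.251, P3 3.082, P4 21.863, P5 0.858, P6 15.613, P7 2.305.
Rounding down gives 20, 6, 3, 21, 0, 15, 2 = 67 seats, so the divisor must be adjusted.
With modified divisor 577: modified quotas P1 21.035, P2 6.565, P3 3.237, P4 22.962, P5 0.901, P6 16.399, P7 2.421.
Rounding down: P1 21, P2 6, P3 3, P4 22, P5 0, P6 16, P7 2 (total 70).
P7 receives 2.

2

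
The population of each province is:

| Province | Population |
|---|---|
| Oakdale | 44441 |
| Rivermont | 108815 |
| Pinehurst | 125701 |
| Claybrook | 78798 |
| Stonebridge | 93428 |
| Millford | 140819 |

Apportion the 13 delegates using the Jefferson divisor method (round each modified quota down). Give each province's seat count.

Standard divisor 592002/13 ≈ 45538.615; standard quotas: Oakdale 0.976, Rivermont 2.390, Pinehurst 2.760, Claybrook 1.730, Stonebridge 2.052, Millford 3.092.
Rounding down gives 0, 2, 2, 1, 2, 3 = 10 seats, so the divisor must be adjusted.
With modified divisor 37800: modified quotas Oakdale 1.176, Rivermont 2.879, Pinehurst 3.325, Claybrook 2.085, Stonebridge 2.472, Millford 3.725.
Rounding down: Oakdale 1, Rivermont 2, Pinehurst 3, Claybrook 2, Stonebridge 2, Millford 3 (total 13).

Oakdale 1, Rivermont 2, Pinehurst 3, Claybrook 2, Stonebridge 2, Millford 3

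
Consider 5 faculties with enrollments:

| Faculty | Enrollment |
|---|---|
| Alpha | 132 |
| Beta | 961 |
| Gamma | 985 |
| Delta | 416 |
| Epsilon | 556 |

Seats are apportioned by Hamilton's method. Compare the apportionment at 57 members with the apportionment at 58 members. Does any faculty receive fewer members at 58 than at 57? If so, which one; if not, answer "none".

Alpha

At 57 seats: Alpha 3, Beta 18, Gamma 18, Delta 8, Epsilon 10.
At 58 seats: Alpha 2, Beta 18, Gamma 19, Delta 8, Epsilon 11.
Alpha drops from 3 to 2.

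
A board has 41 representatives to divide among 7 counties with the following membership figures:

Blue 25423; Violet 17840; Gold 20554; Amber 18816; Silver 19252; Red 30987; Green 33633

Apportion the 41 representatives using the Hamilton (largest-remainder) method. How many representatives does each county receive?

The standard divisor is 166505/41 ≈ 4061.098.
Standard quotas: Blue 6.2601, Violet 4.3929, Gold 5.0612, Amber 4.6332, Silver 4.7406, Red 7.6302, Green 8.2818.
Lower quotas: Blue 6, Violet 4, Gold 5, Amber 4, Silver 4, Red 7, Green 8 (sum 38, leaving 3 seats).
Remainders in descending order: Silver 0.7406, Amber 0.6332, Red 0.6302, Violet 0.3929, Green 0.2818, Blue 0.2601, Gold 0.0612.
The surplus seats go to Silver, Amber, Red.

Blue=6; Violet=4; Gold=5; Amber=5; Silver=5; Red=8; Green=8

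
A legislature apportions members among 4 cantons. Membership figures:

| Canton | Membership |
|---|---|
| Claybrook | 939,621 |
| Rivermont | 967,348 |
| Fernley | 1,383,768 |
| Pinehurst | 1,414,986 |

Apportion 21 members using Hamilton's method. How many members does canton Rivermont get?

5

Total 4705723; standard divisor 4705723/21 ≈ 224082.048.
Standard quotas: Claybrook 4.1932, Rivermont 4.3169, Fernley 6.1753, Pinehurst 6.3146.
Lower quotas: Claybrook 4, Rivermont 4, Fernley 6, Pinehurst 6 (sum 20, leaving 1 seat).
Remainders in descending order: Rivermont 0.3169, Pinehurst 0.3146, Claybrook 0.1932, Fernley 0.1753.
The surplus seat goes to Rivermont.
Rivermont receives 5.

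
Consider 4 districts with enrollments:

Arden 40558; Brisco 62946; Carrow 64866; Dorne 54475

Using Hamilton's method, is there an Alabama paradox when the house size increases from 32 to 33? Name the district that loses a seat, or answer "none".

none

At 32 seats: Arden 6, Brisco 9, Carrow 9, Dorne 8.
At 33 seats: Arden 6, Brisco 9, Carrow 10, Dorne 8.
No district's allocation decreased.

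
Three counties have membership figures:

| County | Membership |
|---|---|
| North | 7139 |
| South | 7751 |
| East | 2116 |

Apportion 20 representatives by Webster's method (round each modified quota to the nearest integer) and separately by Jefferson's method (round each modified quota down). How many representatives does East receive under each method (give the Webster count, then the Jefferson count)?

Webster: North 8, South 9, East 3.
Jefferson: North 9, South 9, East 2.
East gets 3 under Webster and 2 under Jefferson.

3 and 2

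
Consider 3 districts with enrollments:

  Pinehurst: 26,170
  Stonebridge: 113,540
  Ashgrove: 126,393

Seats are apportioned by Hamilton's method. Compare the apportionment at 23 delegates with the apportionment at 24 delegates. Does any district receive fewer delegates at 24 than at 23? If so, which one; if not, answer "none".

At 23 seats: Pinehurst 2, Stonebridge 10, Ashgrove 11.
At 24 seats: Pinehurst 2, Stonebridge 10, Ashgrove 12.
No district's allocation decreased.

none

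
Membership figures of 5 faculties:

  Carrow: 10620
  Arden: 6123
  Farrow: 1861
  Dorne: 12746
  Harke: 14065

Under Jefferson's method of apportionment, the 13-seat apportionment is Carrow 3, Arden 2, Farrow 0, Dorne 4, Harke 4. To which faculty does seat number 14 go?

Priority for the next seat is population ÷ (current seats + 1).
Priorities: Carrow 2655.000, Arden 2041.000, Farrow 1861.000, Dorne 2549.200, Harke 2813.000.
Highest priority: Harke.

Harke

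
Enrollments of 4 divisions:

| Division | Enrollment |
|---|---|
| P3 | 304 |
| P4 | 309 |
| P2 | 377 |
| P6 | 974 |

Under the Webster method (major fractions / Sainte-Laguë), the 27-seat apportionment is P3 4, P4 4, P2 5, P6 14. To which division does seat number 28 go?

Priority for the next seat is population ÷ (current seats + 0.5).
Priorities: P3 67.556, P4 68.667, P2 68.545, P6 67.172.
Highest priority: P4.

P4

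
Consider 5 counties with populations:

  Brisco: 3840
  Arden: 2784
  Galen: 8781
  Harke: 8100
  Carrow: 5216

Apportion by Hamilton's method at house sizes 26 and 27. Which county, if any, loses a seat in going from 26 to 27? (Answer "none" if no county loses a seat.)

At 26 seats: Brisco 3, Arden 3, Galen 8, Harke 7, Carrow 5.
At 27 seats: Brisco 3, Arden 3, Galen 8, Harke 8, Carrow 5.
No county's allocation decreased.

none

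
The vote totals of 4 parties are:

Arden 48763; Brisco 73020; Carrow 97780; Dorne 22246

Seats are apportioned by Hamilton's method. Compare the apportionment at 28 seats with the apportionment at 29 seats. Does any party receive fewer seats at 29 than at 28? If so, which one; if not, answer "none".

At 28 seats: Arden 6, Brisco 8, Carrow 11, Dorne 3.
At 29 seats: Arden 6, Brisco 9, Carrow 12, Dorne 2.
Dorne drops from 3 to 2.

Dorne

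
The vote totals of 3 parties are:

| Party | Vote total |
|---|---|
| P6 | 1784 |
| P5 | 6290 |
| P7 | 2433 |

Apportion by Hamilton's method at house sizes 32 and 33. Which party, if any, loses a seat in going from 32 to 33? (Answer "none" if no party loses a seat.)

P6

At 32 seats: P6 6, P5 19, P7 7.
At 33 seats: P6 5, P5 20, P7 8.
P6 drops from 6 to 5.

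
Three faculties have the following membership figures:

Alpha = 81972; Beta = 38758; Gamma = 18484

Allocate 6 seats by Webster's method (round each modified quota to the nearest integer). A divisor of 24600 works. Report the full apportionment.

Alpha 3, Beta 2, Gamma 1

With modified divisor 24600: modified quotas Alpha 3.332, Beta 1.576, Gamma 0.751.
Rounding to the nearest integer: Alpha 3, Beta 2, Gamma 1 (total 6).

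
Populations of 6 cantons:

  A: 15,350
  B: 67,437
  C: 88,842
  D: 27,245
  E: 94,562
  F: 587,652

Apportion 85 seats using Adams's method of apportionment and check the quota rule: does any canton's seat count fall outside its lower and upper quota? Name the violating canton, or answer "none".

F

Standard quotas: A 1.481, B 6.506, C 8.571, D 2.628, E 9.123, F 56.692.
Adams allocation: A 2, B 7, C 9, D 3, E 9, F 55.
F has quota 56.692 (lower 56, upper 57) but receives 55 — outside the quota interval.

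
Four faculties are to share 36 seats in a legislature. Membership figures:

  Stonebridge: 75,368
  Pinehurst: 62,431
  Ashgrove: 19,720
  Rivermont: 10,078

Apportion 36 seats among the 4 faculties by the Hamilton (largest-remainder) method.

Standard divisor: 167597 ÷ 36 ≈ 4655.472.
Standard quotas: Stonebridge 16.1891, Pinehurst 13.4102, Ashgrove 4.2359, Rivermont 2.1648.
Lower quotas: Stonebridge 16, Pinehurst 13, Ashgrove 4, Rivermont 2 (sum 35, leaving 1 seat).
Remainders in descending order: Pinehurst 0.4102, Ashgrove 0.2359, Stonebridge 0.1891, Rivermont 0.1648.
Largest remainder: Pinehurst receives the extra seat.

Stonebridge 16, Pinehurst 14, Ashgrove 4, Rivermont 2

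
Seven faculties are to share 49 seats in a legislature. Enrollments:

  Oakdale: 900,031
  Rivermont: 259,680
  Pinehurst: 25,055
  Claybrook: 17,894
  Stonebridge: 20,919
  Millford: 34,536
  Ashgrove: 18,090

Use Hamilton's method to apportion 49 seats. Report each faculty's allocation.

The standard divisor is 1276205/49 = 26045.
Standard quotas: Oakdale 34.5568, Rivermont 9.9704, Pinehurst 0.9620, Claybrook 0.6870, Stonebridge 0.8032, Millford 1.3260, Ashgrove 0.6946.
Lower quotas: Oakdale 34, Rivermont 9, Pinehurst 0, Claybrook 0, Stonebridge 0, Millford 1, Ashgrove 0 (sum 44, leaving 5 seats).
Remainders in descending order: Rivermont 0.9704, Pinehurst 0.9620, Stonebridge 0.8032, Ashgrove 0.6946, Claybrook 0.6870, Oakdale 0.5568, Millford 0.3260.
The surplus seats go to Rivermont, Pinehurst, Stonebridge, Ashgrove, Claybrook.

Oakdale: 34, Rivermont: 10, Pinehurst: 1, Claybrook: 1, Stonebridge: 1, Millford: 1, Ashgrove: 1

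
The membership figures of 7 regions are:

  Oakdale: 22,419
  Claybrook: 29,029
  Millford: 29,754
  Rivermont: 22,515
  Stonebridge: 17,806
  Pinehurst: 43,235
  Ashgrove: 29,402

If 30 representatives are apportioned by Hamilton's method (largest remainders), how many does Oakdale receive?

The standard divisor is 194160/30 = 6472.
Standard quotas: Oakdale 3.4640, Claybrook 4.4853, Millford 4.5973, Rivermont 3.4788, Stonebridge 2.7512, Pinehurst 6.6803, Ashgrove 4.5430.
Lower quotas: Oakdale 3, Claybrook 4, Millford 4, Rivermont 3, Stonebridge 2, Pinehurst 6, Ashgrove 4 (sum 26, leaving 4 seats).
Remainders in descending order: Stonebridge 0.7512, Pinehurst 0.6803, Millford 0.5973, Ashgrove 0.5430, Claybrook 0.4853, Rivermont 0.4788, Oakdale 0.4640.
The surplus seats go to Stonebridge, Pinehurst, Millford, Ashgrove.
Oakdale receives 3.

3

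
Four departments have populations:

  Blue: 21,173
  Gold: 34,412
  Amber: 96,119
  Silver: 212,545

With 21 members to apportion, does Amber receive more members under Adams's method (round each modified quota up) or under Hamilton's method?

Adams: Blue 2, Gold 2, Amber 5, Silver 12.
Hamilton: Blue 1, Gold 2, Amber 6, Silver 12.
Amber gets 5 under Adams and 6 under Hamilton.

Hamilton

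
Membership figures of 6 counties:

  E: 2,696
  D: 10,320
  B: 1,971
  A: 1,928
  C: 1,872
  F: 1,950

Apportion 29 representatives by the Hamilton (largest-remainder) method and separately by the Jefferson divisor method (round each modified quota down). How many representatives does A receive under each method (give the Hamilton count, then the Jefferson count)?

Hamilton: E 4, D 14, B 3, A 3, C 2, F 3.
Jefferson: E 4, D 15, B 3, A 2, C 2, F 3.
A gets 3 under Hamilton and 2 under Jefferson.

3 and 2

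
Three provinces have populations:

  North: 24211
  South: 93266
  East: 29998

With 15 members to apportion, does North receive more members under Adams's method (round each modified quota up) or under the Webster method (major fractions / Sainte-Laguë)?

Adams: North 3, South 9, East 3.
Webster: North 2, South 10, East 3.
North gets 3 under Adams and 2 under Webster.

Adams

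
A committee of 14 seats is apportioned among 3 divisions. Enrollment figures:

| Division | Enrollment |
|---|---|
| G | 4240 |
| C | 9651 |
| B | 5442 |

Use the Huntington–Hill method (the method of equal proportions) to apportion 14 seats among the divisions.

With divisor 1389: modified quotas G 3.053, C 6.948, B 3.918.
Geometric-mean thresholds: G √(3·4)=3.464, C √(6·7)=6.481, B √(3·4)=3.464.
Each quota rounded against its threshold gives G 3, C 7, B 4 (total 14).

G: 3, C: 7, B: 4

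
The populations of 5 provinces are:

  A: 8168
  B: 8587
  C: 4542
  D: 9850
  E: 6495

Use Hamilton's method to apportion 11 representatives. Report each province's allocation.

A: 2, B: 3, C: 1, D: 3, E: 2

The standard divisor is 37642/11 = 3422.
Standard quotas: A 2.3869, B 2.5094, C 1.3273, D 2.8784, E 1.8980.
Lower quotas: A 2, B 2, C 1, D 2, E 1 (sum 8, leaving 3 seats).
Remainders in descending order: E 0.8980, D 0.8784, B 0.5094, A 0.3869, C 0.3273.
Largest remainders: E, D, B receive the extra seats.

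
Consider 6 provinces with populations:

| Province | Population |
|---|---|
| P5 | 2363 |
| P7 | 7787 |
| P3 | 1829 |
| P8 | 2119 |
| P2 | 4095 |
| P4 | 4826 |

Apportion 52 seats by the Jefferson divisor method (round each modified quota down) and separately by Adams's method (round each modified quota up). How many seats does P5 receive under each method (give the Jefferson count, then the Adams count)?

Jefferson: P5 5, P7 18, P3 4, P8 5, P2 9, P4 11.
Adams: P5 6, P7 17, P3 4, P8 5, P2 9, P4 11.
P5 gets 5 under Jefferson and 6 under Adams.

5 and 6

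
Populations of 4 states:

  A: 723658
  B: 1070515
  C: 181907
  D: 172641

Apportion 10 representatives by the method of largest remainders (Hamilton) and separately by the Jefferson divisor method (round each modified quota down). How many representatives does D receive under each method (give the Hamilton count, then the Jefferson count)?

Hamilton: A 3, B 5, C 1, D 1.
Jefferson: A 4, B 5, C 1, D 0.
D gets 1 under Hamilton and 0 under Jefferson.

1 and 0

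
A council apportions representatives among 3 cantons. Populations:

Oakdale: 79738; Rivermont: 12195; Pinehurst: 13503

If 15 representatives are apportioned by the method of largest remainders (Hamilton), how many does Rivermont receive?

Total 105436; standard divisor 105436/15 ≈ 7029.067.
Standard quotas: Oakdale 11.3440, Rivermont 1.7349, Pinehurst 1.9210.
Lower quotas: Oakdale 11, Rivermont 1, Pinehurst 1 (sum 13, leaving 2 seats).
Remainders in descending order: Pinehurst 0.9210, Rivermont 0.7349, Oakdale 0.3440.
The surplus seats go to Pinehurst, Rivermont.
Rivermont receives 2.

2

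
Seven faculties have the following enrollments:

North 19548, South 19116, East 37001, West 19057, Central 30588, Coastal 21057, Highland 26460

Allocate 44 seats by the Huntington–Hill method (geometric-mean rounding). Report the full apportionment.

With divisor 3992: modified quotas North 4.897, South 4.789, East 9.269, West 4.774, Central 7.662, Coastal 5.275, Highland 6.628.
Geometric-mean thresholds: North √(4·5)=4.472, South √(4·5)=4.472, East √(9·10)=9.487, West √(4·5)=4.472, Central √(7·8)=7.483, Coastal √(5·6)=5.477, Highland √(6·7)=6.481.
Each quota rounded against its threshold gives North 5, South 5, East 9, West 5, Central 8, Coastal 5, Highland 7 (total 44).

North: 5, South: 5, East: 9, West: 5, Central: 8, Coastal: 5, Highland: 7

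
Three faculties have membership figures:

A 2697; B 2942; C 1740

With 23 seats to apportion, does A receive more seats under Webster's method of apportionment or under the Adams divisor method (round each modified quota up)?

Webster: A 9, B 9, C 5.
Adams: A 8, B 9, C 6.
A gets 9 under Webster and 8 under Adams.

Webster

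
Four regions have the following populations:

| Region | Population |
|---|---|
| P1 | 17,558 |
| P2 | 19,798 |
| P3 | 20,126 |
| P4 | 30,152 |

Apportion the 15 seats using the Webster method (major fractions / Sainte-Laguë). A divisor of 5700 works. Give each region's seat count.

P1 3, P2 3, P3 4, P4 5

With modified divisor 5700: modified quotas P1 3.080, P2 3.473, P3 3.531, P4 5.290.
Rounding to the nearest integer: P1 3, P2 3, P3 4, P4 5 (total 15).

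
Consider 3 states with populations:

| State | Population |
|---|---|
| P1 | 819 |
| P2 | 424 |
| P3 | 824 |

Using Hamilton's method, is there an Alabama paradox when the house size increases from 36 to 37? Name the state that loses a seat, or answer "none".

At 36 seats: P1 14, P2 8, P3 14.
At 37 seats: P1 15, P2 7, P3 15.
P2 drops from 8 to 7.

P2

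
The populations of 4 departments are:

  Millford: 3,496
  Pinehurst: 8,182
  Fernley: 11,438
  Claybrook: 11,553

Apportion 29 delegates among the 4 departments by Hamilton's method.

Standard divisor: 34669 ÷ 29 ≈ 1195.483.
Standard quotas: Millford 2.9243, Pinehurst 6.8441, Fernley 9.5677, Claybrook 9.6639.
Lower quotas: Millford 2, Pinehurst 6, Fernley 9, Claybrook 9 (sum 26, leaving 3 seats).
Remainders in descending order: Millford 0.9243, Pinehurst 0.8441, Claybrook 0.6639, Fernley 0.5677.
The surplus seats go to Millford, Pinehurst, Claybrook.

Millford 3, Pinehurst 7, Fernley 9, Claybrook 10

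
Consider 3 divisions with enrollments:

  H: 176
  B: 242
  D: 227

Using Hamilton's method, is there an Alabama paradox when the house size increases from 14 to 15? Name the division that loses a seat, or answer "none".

none

At 14 seats: H 4, B 5, D 5.
At 15 seats: H 4, B 6, D 5.
No division's allocation decreased.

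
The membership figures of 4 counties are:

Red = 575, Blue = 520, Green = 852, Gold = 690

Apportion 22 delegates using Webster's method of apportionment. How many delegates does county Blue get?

Standard divisor 2637/22 ≈ 119.864; standard quotas: Red 4.797, Blue 4.338, Green 7.108, Gold 5.757.
Rounding to the nearest integer gives Red 5, Blue 4, Green 7, Gold 6 — total 22, matching the house size, so no adjustment is needed.
Blue receives 4.

4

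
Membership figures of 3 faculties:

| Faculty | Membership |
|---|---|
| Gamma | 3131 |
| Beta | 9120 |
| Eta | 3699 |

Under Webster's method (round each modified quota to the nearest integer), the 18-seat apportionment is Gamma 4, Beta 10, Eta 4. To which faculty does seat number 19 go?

Beta

Priority for the next seat is population ÷ (current seats + 0.5).
Priorities: Gamma 695.778, Beta 868.571, Eta 822.000.
Highest priority: Beta.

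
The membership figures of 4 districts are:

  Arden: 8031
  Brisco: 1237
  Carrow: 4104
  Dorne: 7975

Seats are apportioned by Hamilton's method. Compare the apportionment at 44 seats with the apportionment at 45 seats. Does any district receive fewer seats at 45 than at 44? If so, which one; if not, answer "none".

At 44 seats: Arden 17, Brisco 3, Carrow 8, Dorne 16.
At 45 seats: Arden 17, Brisco 2, Carrow 9, Dorne 17.
Brisco drops from 3 to 2.

Brisco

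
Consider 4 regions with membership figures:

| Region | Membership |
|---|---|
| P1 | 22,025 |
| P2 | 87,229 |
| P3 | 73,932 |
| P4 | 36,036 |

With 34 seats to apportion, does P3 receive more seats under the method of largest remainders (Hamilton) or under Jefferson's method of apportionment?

Jefferson

Hamilton: P1 3, P2 14, P3 11, P4 6.
Jefferson: P1 3, P2 14, P3 12, P4 5.
P3 gets 11 under Hamilton and 12 under Jefferson.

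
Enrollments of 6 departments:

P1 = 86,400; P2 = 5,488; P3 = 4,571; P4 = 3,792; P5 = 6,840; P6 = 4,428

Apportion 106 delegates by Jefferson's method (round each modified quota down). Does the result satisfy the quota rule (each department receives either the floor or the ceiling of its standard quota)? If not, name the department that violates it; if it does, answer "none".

Standard quotas: P1 82.124, P2 5.216, P3 4.345, P4 3.604, P5 6.501, P6 4.209.
Jefferson allocation: P1 84, P2 5, P3 4, P4 3, P5 6, P6 4.
P1 has quota 82.124 (lower 82, upper 83) but receives 84 — outside the quota interval.

P1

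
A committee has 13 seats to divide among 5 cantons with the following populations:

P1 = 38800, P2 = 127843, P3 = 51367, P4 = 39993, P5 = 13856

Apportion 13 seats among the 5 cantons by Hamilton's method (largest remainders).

P1: 2; P2: 6; P3: 2; P4: 2; P5: 1

Standard divisor: 271859 ÷ 13 ≈ 20912.231.
Standard quotas: P1 1.8554, P2 6.1133, P3 2.4563, P4 1.9124, P5 0.6626.
Lower quotas: P1 1, P2 6, P3 2, P4 1, P5 0 (sum 10, leaving 3 seats).
Remainders in descending order: P4 0.9124, P1 0.8554, P5 0.6626, P3 0.4563, P2 0.1133.
Largest remainders: P4, P1, P5 receive the extra seats.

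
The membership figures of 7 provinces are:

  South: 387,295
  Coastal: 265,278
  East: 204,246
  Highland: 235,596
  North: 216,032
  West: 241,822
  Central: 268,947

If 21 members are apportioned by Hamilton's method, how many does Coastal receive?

3

Standard divisor: 1819216 ÷ 21 ≈ 86629.333.
Standard quotas: South 4.4707, Coastal 3.0622, East 2.3577, Highland 2.7196, North 2.4938, West 2.7915, Central 3.1046.
Lower quotas: South 4, Coastal 3, East 2, Highland 2, North 2, West 2, Central 3 (sum 18, leaving 3 seats).
Remainders in descending order: West 0.7915, Highland 0.7196, North 0.4938, South 0.4707, East 0.3577, Central 0.1046, Coastal 0.0622.
The surplus seats go to West, Highland, North.
Coastal receives 3.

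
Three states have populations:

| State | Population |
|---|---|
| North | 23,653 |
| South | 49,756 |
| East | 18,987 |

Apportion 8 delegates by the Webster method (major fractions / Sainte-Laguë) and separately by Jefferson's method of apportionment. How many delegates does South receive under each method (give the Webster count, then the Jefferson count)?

4 and 5

Webster: North 2, South 4, East 2.
Jefferson: North 2, South 5, East 1.
South gets 4 under Webster and 5 under Jefferson.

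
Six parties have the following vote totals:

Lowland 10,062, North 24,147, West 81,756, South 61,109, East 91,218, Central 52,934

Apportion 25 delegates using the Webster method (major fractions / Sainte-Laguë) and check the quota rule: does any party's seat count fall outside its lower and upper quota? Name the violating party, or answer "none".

Standard quotas: Lowland 0.783, North 1.879, West 6.363, South 4.756, East 7.099, Central 4.120.
Webster allocation: Lowland 1, North 2, West 6, South 5, East 7, Central 4.
Every allocation lies between the lower and upper quota.

none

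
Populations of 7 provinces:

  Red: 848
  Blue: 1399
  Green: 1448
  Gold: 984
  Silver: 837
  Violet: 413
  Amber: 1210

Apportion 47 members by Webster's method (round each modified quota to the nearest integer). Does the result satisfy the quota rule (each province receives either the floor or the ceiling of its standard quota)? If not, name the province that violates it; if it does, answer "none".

none

Standard quotas: Red 5.583, Blue 9.210, Green 9.533, Gold 6.478, Silver 5.510, Violet 2.719, Amber 7.966.
Webster allocation: Red 6, Blue 9, Green 10, Gold 6, Silver 5, Violet 3, Amber 8.
Every allocation lies between the lower and upper quota.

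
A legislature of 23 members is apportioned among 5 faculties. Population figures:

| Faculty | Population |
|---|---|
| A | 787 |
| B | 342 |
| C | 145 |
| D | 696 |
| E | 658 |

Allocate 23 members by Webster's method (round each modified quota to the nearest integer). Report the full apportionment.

Standard divisor 2628/23 ≈ 114.261; standard quotas: A 6.888, B 2.993, C 1.269, D 6.091, E 5.759.
Rounding to the nearest integer gives A 7, B 3, C 1, D 6, E 6 — total 23, matching the house size, so no adjustment is needed.

A 7; B 3; C 1; D 6; E 6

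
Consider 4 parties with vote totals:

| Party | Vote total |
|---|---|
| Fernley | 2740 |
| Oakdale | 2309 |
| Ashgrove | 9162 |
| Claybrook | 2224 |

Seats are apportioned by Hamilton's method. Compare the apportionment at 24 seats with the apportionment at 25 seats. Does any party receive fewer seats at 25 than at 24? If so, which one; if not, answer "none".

At 24 seats: Fernley 4, Oakdale 3, Ashgrove 14, Claybrook 3.
At 25 seats: Fernley 4, Oakdale 4, Ashgrove 14, Claybrook 3.
No party's allocation decreased.

none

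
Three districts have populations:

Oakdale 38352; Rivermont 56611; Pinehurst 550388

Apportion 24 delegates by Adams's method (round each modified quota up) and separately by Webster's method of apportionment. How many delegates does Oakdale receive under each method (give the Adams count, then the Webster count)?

2 and 1

Adams: Oakdale 2, Rivermont 2, Pinehurst 20.
Webster: Oakdale 1, Rivermont 2, Pinehurst 21.
Oakdale gets 2 under Adams and 1 under Webster.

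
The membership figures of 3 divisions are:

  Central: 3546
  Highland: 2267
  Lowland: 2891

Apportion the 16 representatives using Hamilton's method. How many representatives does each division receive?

The standard divisor is 8704/16 = 544.
Standard quotas: Central 6.518, Highland 4.167, Lowland 5.314.
Lower quotas: Central 6, Highland 4, Lowland 5 (sum 15, leaving 1 seat).
Remainders in descending order: Central 0.518, Lowland 0.314, Highland 0.167.
Largest remainder: Central receives the extra seat.

Central=7; Highland=4; Lowland=5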